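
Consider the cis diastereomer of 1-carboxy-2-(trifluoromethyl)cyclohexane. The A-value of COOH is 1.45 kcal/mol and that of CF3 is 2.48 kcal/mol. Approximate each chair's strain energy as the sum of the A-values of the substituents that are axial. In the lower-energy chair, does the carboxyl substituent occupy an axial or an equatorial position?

C1 and C2 have opposite parity, so for the cis isomer the two substituents are one axial and one equatorial in each chair.
Chair I (carboxyl axial, trifluoromethyl equatorial): E = 1.45 kcal/mol.
Chair II (carboxyl equatorial, trifluoromethyl axial): E = 2.48 kcal/mol.
Chair I is the more stable (lower-energy) conformer, and in that chair the carboxyl group is axial.

axial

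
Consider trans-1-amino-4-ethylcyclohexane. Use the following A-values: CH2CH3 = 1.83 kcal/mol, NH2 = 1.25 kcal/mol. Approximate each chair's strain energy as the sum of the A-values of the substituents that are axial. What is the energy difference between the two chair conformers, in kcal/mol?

3.08 kcal/mol

C1 and C4 have opposite parity, so for the trans isomer the two substituents are e,e in one chair and a,a in the other.
Chair I (ethyl axial, amino axial): E = 3.08 kcal/mol.
Chair II (ethyl equatorial, amino equatorial): E = 0.00 kcal/mol.
ΔE = 3.08 − 0.00 = 3.08 kcal/mol; chair II is more stable.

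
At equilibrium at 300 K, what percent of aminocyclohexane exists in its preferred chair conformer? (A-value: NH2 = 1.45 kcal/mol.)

One chair has the amino group axial (E = 1.45 kcal/mol) and the other has it equatorial (E = 0).
ΔG = 1.45 kcal/mol between the two chairs.
K = exp(ΔG/RT) with R = 1.987×10⁻³ kcal mol⁻¹ K⁻¹ and T = 300 K gives K ≈ 11.4.
Fraction in the lower-energy chair = K/(K+1) = 91.9%.

91.9%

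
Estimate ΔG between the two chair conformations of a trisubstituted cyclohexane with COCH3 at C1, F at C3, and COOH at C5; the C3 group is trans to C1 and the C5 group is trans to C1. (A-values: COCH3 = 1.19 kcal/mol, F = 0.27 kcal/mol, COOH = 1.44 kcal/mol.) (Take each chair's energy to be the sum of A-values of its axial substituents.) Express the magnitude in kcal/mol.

0.52 kcal/mol

Chair I (acetyl axial, fluoro equatorial, carboxyl equatorial): E = 1.19 kcal/mol.
Chair II (acetyl equatorial, fluoro axial, carboxyl axial): E = 1.71 kcal/mol.
ΔE = 1.71 − 1.19 = 0.52 kcal/mol; chair I is more stable.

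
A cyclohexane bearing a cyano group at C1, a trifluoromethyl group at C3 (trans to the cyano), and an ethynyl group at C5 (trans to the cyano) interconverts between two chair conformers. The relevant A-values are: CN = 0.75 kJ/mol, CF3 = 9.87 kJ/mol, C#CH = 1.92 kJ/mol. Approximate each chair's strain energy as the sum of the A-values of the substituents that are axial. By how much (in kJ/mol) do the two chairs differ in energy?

11.04 kJ/mol

Chair I (cyano axial, trifluoromethyl equatorial, ethynyl equatorial): E = 0.75 kJ/mol.
Chair II (cyano equatorial, trifluoromethyl axial, ethynyl axial): E = 11.79 kJ/mol.
ΔE = 11.79 − 0.75 = 11.04 kJ/mol; chair I is more stable.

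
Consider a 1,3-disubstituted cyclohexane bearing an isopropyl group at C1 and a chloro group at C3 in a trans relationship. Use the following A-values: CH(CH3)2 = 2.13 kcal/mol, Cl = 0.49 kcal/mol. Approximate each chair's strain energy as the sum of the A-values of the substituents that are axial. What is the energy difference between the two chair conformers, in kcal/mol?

1.64 kcal/mol

C1 and C3 have the same parity, so for the trans isomer the two substituents are one axial and one equatorial in each chair.
Chair I (isopropyl axial, chloro equatorial): E = 2.13 kcal/mol.
Chair II (isopropyl equatorial, chloro axial): E = 0.49 kcal/mol.
ΔE = 2.13 − 0.49 = 1.64 kcal/mol; chair II is more stable.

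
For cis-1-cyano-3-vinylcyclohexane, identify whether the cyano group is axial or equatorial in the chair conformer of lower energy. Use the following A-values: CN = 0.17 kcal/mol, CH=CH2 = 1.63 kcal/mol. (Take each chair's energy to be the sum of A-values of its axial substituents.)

equatorial

C1 and C3 have the same parity, so for the cis isomer the two substituents are e,e in one chair and a,a in the other.
Chair I (cyano axial, vinyl axial): E = 1.80 kcal/mol.
Chair II (cyano equatorial, vinyl equatorial): E = 0.00 kcal/mol.
Chair II is the more stable (lower-energy) conformer, and in that chair the cyano group is equatorial.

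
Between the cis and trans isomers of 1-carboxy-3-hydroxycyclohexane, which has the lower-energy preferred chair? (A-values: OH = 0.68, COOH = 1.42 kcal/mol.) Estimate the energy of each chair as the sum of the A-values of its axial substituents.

cis

At 1,3 positions (parity same): cis → (e,e or a,a); trans → (a,e or e,a).
Best chair for cis: E = 0.00 kcal/mol; best chair for trans: E = 0.68 kcal/mol.
The cis isomer is lower by 0.68 kcal/mol.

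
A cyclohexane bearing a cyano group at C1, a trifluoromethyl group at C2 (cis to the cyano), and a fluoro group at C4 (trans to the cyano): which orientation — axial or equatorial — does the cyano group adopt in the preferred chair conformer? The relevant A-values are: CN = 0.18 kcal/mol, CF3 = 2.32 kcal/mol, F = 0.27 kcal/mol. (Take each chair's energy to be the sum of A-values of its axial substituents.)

Chair I (cyano axial, trifluoromethyl equatorial, fluoro axial): E = 0.45 kcal/mol.
Chair II (cyano equatorial, trifluoromethyl axial, fluoro equatorial): E = 2.32 kcal/mol.
Chair I is the more stable (lower-energy) conformer, and in that chair the cyano group is axial.

axial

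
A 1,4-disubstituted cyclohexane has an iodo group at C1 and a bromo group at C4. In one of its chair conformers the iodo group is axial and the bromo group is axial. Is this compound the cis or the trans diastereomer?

trans

C1 and C4 have opposite parity, so their axial bonds point in opposite directions.
With opposite-parity carbons, two substituents on the same face are one axial and one equatorial; opposite faces give both axial or both equatorial.
Here the groups are axial/axial → opposite face → trans.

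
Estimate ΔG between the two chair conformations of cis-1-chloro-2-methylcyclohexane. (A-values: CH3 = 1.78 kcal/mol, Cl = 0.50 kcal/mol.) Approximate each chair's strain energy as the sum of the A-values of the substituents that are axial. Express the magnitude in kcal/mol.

C1 and C2 have opposite parity, so for the cis isomer the two substituents are one axial and one equatorial in each chair.
Chair I (methyl axial, chloro equatorial): E = 1.78 kcal/mol.
Chair II (methyl equatorial, chloro axial): E = 0.50 kcal/mol.
ΔE = 1.78 − 0.50 = 1.28 kcal/mol; chair II is more stable.

1.28 kcal/mol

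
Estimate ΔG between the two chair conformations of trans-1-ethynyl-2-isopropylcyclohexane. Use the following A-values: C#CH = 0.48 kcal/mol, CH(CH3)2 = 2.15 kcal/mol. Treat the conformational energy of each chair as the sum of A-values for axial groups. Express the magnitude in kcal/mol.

C1 and C2 have opposite parity, so for the trans isomer the two substituents are e,e in one chair and a,a in the other.
Chair I (ethynyl axial, isopropyl axial): E = 2.63 kcal/mol.
Chair II (ethynyl equatorial, isopropyl equatorial): E = 0.00 kcal/mol.
ΔE = 2.63 − 0.00 = 2.63 kcal/mol; chair II is more stable.

2.63 kcal/mol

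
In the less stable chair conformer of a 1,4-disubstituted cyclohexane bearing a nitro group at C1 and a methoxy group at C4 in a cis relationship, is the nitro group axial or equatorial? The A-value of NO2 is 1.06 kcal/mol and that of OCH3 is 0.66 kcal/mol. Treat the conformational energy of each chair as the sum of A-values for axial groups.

C1 and C4 have opposite parity, so for the cis isomer the two substituents are one axial and one equatorial in each chair.
Chair I (nitro axial, methoxy equatorial): E = 1.06 kcal/mol.
Chair II (nitro equatorial, methoxy axial): E = 0.66 kcal/mol.
Chair I is the less stable (higher-energy) conformer, and in that chair the nitro group is axial.

axial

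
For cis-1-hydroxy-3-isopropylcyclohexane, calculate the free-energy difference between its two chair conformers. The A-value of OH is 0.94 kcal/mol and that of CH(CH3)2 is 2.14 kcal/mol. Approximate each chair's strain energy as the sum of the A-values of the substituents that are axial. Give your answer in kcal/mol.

3.08 kcal/mol

C1 and C3 have the same parity, so for the cis isomer the two substituents are e,e in one chair and a,a in the other.
Chair I (hydroxyl axial, isopropyl axial): E = 3.08 kcal/mol.
Chair II (hydroxyl equatorial, isopropyl equatorial): E = 0.00 kcal/mol.
ΔE = 3.08 − 0.00 = 3.08 kcal/mol; chair II is more stable.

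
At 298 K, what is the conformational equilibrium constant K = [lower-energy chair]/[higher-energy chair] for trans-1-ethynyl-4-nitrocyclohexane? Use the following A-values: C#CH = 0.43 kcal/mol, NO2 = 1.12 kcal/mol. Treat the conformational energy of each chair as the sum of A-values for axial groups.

C1 and C4 have opposite parity, so for the trans isomer the two substituents are e,e in one chair and a,a in the other.
Chair I (ethynyl axial, nitro axial): E = 1.55 kcal/mol; chair II (ethynyl equatorial, nitro equatorial): E = 0.00 kcal/mol.
ΔG = 1.55 kcal/mol between the two chairs.
K = exp(ΔG/RT) with R = 1.987×10⁻³ kcal mol⁻¹ K⁻¹ and T = 298 K gives K ≈ 13.7.

K ≈ 13.7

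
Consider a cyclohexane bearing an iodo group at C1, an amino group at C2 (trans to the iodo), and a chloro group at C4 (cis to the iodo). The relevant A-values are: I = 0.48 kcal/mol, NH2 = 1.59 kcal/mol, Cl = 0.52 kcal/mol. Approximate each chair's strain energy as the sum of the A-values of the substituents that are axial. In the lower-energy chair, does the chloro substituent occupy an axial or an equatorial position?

Chair I (iodo axial, amino axial, chloro equatorial): E = 2.07 kcal/mol.
Chair II (iodo equatorial, amino equatorial, chloro axial): E = 0.52 kcal/mol.
Chair II is the more stable (lower-energy) conformer, and in that chair the chloro group is axial.

axial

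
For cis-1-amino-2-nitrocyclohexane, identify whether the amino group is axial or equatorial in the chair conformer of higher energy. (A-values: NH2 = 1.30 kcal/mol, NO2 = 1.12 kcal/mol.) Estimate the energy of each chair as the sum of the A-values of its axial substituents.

axial

C1 and C2 have opposite parity, so for the cis isomer the two substituents are one axial and one equatorial in each chair.
Chair I (amino axial, nitro equatorial): E = 1.30 kcal/mol.
Chair II (amino equatorial, nitro axial): E = 1.12 kcal/mol.
Chair I is the less stable (higher-energy) conformer, and in that chair the amino group is axial.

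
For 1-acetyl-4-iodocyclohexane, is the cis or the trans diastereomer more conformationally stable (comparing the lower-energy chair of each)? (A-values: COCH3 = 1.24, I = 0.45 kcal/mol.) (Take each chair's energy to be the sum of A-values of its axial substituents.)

At 1,4 positions (parity opposite): cis → (a,e or e,a); trans → (e,e or a,a).
Best chair for cis: E = 0.45 kcal/mol; best chair for trans: E = 0.00 kcal/mol.
The trans isomer is lower by 0.45 kcal/mol.

trans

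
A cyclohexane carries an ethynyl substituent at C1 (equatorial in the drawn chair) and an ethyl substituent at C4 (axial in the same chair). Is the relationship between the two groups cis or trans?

cis

C1 and C4 have opposite parity, so their axial bonds point in opposite directions.
With opposite-parity carbons, two substituents on the same face are one axial and one equatorial; opposite faces give both axial or both equatorial.
Here the groups are equatorial/axial → same face → cis.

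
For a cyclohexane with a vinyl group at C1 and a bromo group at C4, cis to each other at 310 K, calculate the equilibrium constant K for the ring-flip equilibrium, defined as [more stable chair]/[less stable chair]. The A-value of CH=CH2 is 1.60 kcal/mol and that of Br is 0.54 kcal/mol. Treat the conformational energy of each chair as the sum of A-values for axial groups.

C1 and C4 have opposite parity, so for the cis isomer the two substituents are one axial and one equatorial in each chair.
Chair I (vinyl axial, bromo equatorial): E = 1.60 kcal/mol; chair II (vinyl equatorial, bromo axial): E = 0.54 kcal/mol.
ΔG = 1.06 kcal/mol between the two chairs.
K = exp(ΔG/RT) with R = 1.987×10⁻³ kcal mol⁻¹ K⁻¹ and T = 310 K gives K ≈ 5.59.

K ≈ 5.59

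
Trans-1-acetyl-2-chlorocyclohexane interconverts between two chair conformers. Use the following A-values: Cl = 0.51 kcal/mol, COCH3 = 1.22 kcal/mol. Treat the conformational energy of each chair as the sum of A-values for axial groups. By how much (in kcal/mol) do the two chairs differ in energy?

1.73 kcal/mol

C1 and C2 have opposite parity, so for the trans isomer the two substituents are e,e in one chair and a,a in the other.
Chair I (chloro axial, acetyl axial): E = 1.73 kcal/mol.
Chair II (chloro equatorial, acetyl equatorial): E = 0.00 kcal/mol.
ΔE = 1.73 − 0.00 = 1.73 kcal/mol; chair II is more stable.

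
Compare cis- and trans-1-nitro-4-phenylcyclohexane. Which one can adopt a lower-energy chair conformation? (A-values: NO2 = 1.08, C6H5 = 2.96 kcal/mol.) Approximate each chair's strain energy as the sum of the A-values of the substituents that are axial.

trans

At 1,4 positions (parity opposite): cis → (a,e or e,a); trans → (e,e or a,a).
Best chair for cis: E = 1.08 kcal/mol; best chair for trans: E = 0.00 kcal/mol.
The trans isomer is lower by 1.08 kcal/mol.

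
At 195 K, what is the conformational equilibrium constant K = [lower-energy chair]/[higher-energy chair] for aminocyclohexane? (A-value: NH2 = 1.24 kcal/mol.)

K ≈ 24.5

One chair has the amino group axial (E = 1.24 kcal/mol) and the other has it equatorial (E = 0).
ΔG = 1.24 kcal/mol between the two chairs.
K = exp(ΔG/RT) with R = 1.987×10⁻³ kcal mol⁻¹ K⁻¹ and T = 195 K gives K ≈ 24.5.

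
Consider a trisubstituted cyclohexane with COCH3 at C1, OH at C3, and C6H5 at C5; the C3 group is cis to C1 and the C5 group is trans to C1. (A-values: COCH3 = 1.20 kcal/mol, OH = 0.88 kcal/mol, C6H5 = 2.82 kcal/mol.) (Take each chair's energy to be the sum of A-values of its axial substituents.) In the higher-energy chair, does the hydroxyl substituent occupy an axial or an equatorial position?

equatorial

Chair I (acetyl axial, hydroxyl axial, phenyl equatorial): E = 2.08 kcal/mol.
Chair II (acetyl equatorial, hydroxyl equatorial, phenyl axial): E = 2.82 kcal/mol.
Chair II is the less stable (higher-energy) conformer, and in that chair the hydroxyl group is equatorial.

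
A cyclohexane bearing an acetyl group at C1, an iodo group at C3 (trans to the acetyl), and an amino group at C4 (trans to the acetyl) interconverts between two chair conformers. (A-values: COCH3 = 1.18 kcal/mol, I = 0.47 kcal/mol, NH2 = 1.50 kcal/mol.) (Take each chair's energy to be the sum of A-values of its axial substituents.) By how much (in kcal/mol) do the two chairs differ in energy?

2.21 kcal/mol

Chair I (acetyl axial, iodo equatorial, amino axial): E = 2.68 kcal/mol.
Chair II (acetyl equatorial, iodo axial, amino equatorial): E = 0.47 kcal/mol.
ΔE = 2.68 − 0.47 = 2.21 kcal/mol; chair II is more stable.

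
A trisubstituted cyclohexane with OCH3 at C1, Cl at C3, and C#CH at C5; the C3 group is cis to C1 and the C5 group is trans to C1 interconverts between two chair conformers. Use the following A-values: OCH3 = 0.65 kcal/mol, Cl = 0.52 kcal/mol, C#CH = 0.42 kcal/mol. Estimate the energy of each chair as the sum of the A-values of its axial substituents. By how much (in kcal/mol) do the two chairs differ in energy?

Chair I (methoxy axial, chloro axial, ethynyl equatorial): E = 1.17 kcal/mol.
Chair II (methoxy equatorial, chloro equatorial, ethynyl axial): E = 0.42 kcal/mol.
ΔE = 1.17 − 0.42 = 0.75 kcal/mol; chair II is more stable.

0.75 kcal/mol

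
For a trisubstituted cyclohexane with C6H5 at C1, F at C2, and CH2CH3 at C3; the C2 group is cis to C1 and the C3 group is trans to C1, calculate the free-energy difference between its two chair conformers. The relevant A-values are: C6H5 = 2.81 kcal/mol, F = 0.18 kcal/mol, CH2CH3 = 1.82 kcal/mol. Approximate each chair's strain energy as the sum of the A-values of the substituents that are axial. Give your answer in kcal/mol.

Chair I (phenyl axial, fluoro equatorial, ethyl equatorial): E = 2.81 kcal/mol.
Chair II (phenyl equatorial, fluoro axial, ethyl axial): E = 2.00 kcal/mol.
ΔE = 2.81 − 2.00 = 0.81 kcal/mol; chair II is more stable.

0.81 kcal/mol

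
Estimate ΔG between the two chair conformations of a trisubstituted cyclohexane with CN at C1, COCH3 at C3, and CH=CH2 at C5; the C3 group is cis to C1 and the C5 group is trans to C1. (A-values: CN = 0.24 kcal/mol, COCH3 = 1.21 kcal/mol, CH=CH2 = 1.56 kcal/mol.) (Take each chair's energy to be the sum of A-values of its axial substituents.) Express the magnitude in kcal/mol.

Chair I (cyano axial, acetyl axial, vinyl equatorial): E = 1.45 kcal/mol.
Chair II (cyano equatorial, acetyl equatorial, vinyl axial): E = 1.56 kcal/mol.
ΔE = 1.56 − 1.45 = 0.11 kcal/mol; chair I is more stable.

0.11 kcal/mol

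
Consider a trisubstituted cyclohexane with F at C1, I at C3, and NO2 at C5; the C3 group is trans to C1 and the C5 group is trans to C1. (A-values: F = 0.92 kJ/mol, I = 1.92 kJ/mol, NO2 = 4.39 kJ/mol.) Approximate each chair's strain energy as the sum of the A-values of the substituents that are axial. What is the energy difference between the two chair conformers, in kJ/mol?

5.39 kJ/mol

Chair I (fluoro axial, iodo equatorial, nitro equatorial): E = 0.92 kJ/mol.
Chair II (fluoro equatorial, iodo axial, nitro axial): E = 6.31 kJ/mol.
ΔE = 6.31 − 0.92 = 5.39 kJ/mol; chair I is more stable.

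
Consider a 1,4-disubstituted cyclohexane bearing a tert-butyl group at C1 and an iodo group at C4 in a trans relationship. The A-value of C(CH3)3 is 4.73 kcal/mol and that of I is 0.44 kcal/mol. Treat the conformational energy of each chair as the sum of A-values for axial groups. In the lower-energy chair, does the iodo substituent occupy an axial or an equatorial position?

equatorial

C1 and C4 have opposite parity, so for the trans isomer the two substituents are e,e in one chair and a,a in the other.
Chair I (tert-butyl axial, iodo axial): E = 5.17 kcal/mol.
Chair II (tert-butyl equatorial, iodo equatorial): E = 0.00 kcal/mol.
Chair II is the more stable (lower-energy) conformer, and in that chair the iodo group is equatorial.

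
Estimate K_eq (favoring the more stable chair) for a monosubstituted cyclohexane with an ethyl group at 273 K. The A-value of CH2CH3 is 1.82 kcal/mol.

One chair has the ethyl group axial (E = 1.82 kcal/mol) and the other has it equatorial (E = 0).
ΔG = 1.82 kcal/mol between the two chairs.
K = exp(ΔG/RT) with R = 1.987×10⁻³ kcal mol⁻¹ K⁻¹ and T = 273 K gives K ≈ 28.6.

K ≈ 28.6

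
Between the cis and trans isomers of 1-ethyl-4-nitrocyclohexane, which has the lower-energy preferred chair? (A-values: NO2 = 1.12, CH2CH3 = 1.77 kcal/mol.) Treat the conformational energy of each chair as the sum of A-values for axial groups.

trans

At 1,4 positions (parity opposite): cis → (a,e or e,a); trans → (e,e or a,a).
Best chair for cis: E = 1.12 kcal/mol; best chair for trans: E = 0.00 kcal/mol.
The trans isomer is lower by 1.12 kcal/mol.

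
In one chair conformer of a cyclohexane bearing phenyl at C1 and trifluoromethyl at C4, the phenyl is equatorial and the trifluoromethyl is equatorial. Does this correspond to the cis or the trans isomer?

C1 and C4 have opposite parity, so their axial bonds point in opposite directions.
With opposite-parity carbons, two substituents on the same face are one axial and one equatorial; opposite faces give both axial or both equatorial.
Here the groups are equatorial/equatorial → opposite face → trans.

trans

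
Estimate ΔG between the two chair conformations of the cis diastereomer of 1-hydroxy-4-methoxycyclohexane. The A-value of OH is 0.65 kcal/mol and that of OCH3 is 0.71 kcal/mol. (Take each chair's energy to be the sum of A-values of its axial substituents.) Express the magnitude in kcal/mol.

0.06 kcal/mol

C1 and C4 have opposite parity, so for the cis isomer the two substituents are one axial and one equatorial in each chair.
Chair I (hydroxyl axial, methoxy equatorial): E = 0.65 kcal/mol.
Chair II (hydroxyl equatorial, methoxy axial): E = 0.71 kcal/mol.
ΔE = 0.71 − 0.65 = 0.06 kcal/mol; chair I is more stable.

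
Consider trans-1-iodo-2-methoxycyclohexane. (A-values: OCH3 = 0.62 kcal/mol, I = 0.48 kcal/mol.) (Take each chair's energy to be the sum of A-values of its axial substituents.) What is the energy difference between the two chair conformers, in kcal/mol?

1.10 kcal/mol

C1 and C2 have opposite parity, so for the trans isomer the two substituents are e,e in one chair and a,a in the other.
Chair I (methoxy axial, iodo axial): E = 1.10 kcal/mol.
Chair II (methoxy equatorial, iodo equatorial): E = 0.00 kcal/mol.
ΔE = 1.10 − 0.00 = 1.10 kcal/mol; chair II is more stable.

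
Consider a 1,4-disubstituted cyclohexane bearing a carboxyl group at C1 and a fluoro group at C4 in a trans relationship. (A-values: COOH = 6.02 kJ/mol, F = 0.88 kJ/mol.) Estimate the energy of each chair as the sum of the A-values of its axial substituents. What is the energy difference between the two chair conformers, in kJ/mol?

C1 and C4 have opposite parity, so for the trans isomer the two substituents are e,e in one chair and a,a in the other.
Chair I (carboxyl axial, fluoro axial): E = 6.90 kJ/mol.
Chair II (carboxyl equatorial, fluoro equatorial): E = 0.00 kJ/mol.
ΔE = 6.90 − 0.00 = 6.90 kJ/mol; chair II is more stable.

6.90 kJ/mol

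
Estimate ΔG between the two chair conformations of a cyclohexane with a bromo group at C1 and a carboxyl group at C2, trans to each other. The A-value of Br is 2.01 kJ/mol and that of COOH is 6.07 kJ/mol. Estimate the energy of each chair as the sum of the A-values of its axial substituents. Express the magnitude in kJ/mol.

C1 and C2 have opposite parity, so for the trans isomer the two substituents are e,e in one chair and a,a in the other.
Chair I (bromo axial, carboxyl axial): E = 8.08 kJ/mol.
Chair II (bromo equatorial, carboxyl equatorial): E = 0.00 kJ/mol.
ΔE = 8.08 − 0.00 = 8.08 kJ/mol; chair II is more stable.

8.08 kJ/mol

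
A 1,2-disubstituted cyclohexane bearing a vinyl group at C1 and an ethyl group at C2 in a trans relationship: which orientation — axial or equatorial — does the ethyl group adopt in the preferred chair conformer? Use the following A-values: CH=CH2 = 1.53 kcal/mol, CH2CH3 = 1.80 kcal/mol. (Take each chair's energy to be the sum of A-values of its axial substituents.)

C1 and C2 have opposite parity, so for the trans isomer the two substituents are e,e in one chair and a,a in the other.
Chair I (vinyl axial, ethyl axial): E = 3.33 kcal/mol.
Chair II (vinyl equatorial, ethyl equatorial): E = 0.00 kcal/mol.
Chair II is the more stable (lower-energy) conformer, and in that chair the ethyl group is equatorial.

equatorial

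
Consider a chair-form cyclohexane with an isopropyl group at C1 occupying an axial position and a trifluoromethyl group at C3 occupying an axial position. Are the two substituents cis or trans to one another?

C1 and C3 have the same parity, so their axial bonds point in the same direction.
With same-parity carbons, two substituents on the same face are both axial or both equatorial; opposite faces give one of each.
Here the groups are axial/axial → same face → cis.

cis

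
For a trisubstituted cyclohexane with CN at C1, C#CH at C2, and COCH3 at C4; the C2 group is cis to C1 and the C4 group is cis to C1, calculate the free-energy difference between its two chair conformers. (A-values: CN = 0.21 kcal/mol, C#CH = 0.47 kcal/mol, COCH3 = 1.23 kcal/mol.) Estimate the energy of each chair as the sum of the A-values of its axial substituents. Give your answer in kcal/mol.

1.49 kcal/mol

Chair I (cyano axial, ethynyl equatorial, acetyl equatorial): E = 0.21 kcal/mol.
Chair II (cyano equatorial, ethynyl axial, acetyl axial): E = 1.70 kcal/mol.
ΔE = 1.70 − 0.21 = 1.49 kcal/mol; chair I is more stable.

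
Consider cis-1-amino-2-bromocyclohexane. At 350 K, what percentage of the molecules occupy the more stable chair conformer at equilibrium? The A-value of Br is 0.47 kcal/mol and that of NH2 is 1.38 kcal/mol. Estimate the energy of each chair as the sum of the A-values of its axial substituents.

C1 and C2 have opposite parity, so for the cis isomer the two substituents are one axial and one equatorial in each chair.
Chair I (bromo axial, amino equatorial): E = 0.47 kcal/mol; chair II (bromo equatorial, amino axial): E = 1.38 kcal/mol.
ΔG = 0.91 kcal/mol between the two chairs.
K = exp(ΔG/RT) with R = 1.987×10⁻³ kcal mol⁻¹ K⁻¹ and T = 350 K gives K ≈ 3.7.
Fraction in the lower-energy chair = K/(K+1) = 78.7%.

78.7%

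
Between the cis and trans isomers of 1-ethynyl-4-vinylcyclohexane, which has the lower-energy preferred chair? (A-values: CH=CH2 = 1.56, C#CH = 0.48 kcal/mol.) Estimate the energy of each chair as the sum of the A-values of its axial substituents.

At 1,4 positions (parity opposite): cis → (a,e or e,a); trans → (e,e or a,a).
Best chair for cis: E = 0.48 kcal/mol; best chair for trans: E = 0.00 kcal/mol.
The trans isomer is lower by 0.48 kcal/mol.

trans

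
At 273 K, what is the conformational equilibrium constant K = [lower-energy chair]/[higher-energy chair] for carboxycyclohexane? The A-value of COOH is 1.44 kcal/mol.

One chair has the carboxyl group axial (E = 1.44 kcal/mol) and the other has it equatorial (E = 0).
ΔG = 1.44 kcal/mol between the two chairs.
K = exp(ΔG/RT) with R = 1.987×10⁻³ kcal mol⁻¹ K⁻¹ and T = 273 K gives K ≈ 14.2.

K ≈ 14.2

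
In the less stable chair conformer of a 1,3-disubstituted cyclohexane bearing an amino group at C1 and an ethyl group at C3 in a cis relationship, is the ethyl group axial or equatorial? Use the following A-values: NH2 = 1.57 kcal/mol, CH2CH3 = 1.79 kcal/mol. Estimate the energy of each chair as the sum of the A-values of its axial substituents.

C1 and C3 have the same parity, so for the cis isomer the two substituents are e,e in one chair and a,a in the other.
Chair I (amino axial, ethyl axial): E = 3.36 kcal/mol.
Chair II (amino equatorial, ethyl equatorial): E = 0.00 kcal/mol.
Chair I is the less stable (higher-energy) conformer, and in that chair the ethyl group is axial.

axial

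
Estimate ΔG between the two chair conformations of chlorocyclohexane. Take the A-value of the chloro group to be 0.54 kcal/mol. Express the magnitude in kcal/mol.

A monosubstituted cyclohexane has one chair with the chloro group axial (E = A = 0.54 kcal/mol) and one with it equatorial (E = 0).
ΔE = 0.54 − 0 = 0.54 kcal/mol.

0.54 kcal/mol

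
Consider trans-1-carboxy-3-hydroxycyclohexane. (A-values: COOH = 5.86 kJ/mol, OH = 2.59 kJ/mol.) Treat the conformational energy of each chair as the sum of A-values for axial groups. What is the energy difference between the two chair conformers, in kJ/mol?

C1 and C3 have the same parity, so for the trans isomer the two substituents are one axial and one equatorial in each chair.
Chair I (carboxyl axial, hydroxyl equatorial): E = 5.86 kJ/mol.
Chair II (carboxyl equatorial, hydroxyl axial): E = 2.59 kJ/mol.
ΔE = 5.86 − 2.59 = 3.27 kJ/mol; chair II is more stable.

3.27 kJ/mol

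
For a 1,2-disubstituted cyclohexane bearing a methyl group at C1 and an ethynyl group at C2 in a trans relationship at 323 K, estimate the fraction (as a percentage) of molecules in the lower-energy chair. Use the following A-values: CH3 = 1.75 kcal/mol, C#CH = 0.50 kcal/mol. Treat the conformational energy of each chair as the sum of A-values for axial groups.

97.1%

C1 and C2 have opposite parity, so for the trans isomer the two substituents are e,e in one chair and a,a in the other.
Chair I (methyl axial, ethynyl axial): E = 2.25 kcal/mol; chair II (methyl equatorial, ethynyl equatorial): E = 0.00 kcal/mol.
ΔG = 2.25 kcal/mol between the two chairs.
K = exp(ΔG/RT) with R = 1.987×10⁻³ kcal mol⁻¹ K⁻¹ and T = 323 K gives K ≈ 33.3.
Fraction in the lower-energy chair = K/(K+1) = 97.1%.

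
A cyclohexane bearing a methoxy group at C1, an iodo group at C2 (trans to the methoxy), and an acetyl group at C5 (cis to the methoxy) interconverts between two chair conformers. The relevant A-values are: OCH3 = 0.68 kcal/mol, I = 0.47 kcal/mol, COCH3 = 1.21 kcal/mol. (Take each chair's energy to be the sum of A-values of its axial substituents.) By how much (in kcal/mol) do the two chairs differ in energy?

Chair I (methoxy axial, iodo axial, acetyl axial): E = 2.36 kcal/mol.
Chair II (methoxy equatorial, iodo equatorial, acetyl equatorial): E = 0.00 kcal/mol.
ΔE = 2.36 − 0.00 = 2.36 kcal/mol; chair II is more stable.

2.36 kcal/mol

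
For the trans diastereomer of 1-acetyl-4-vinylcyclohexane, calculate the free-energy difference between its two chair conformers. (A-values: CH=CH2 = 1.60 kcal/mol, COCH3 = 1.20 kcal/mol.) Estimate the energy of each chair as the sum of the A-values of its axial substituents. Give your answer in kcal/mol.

C1 and C4 have opposite parity, so for the trans isomer the two substituents are e,e in one chair and a,a in the other.
Chair I (vinyl axial, acetyl axial): E = 2.80 kcal/mol.
Chair II (vinyl equatorial, acetyl equatorial): E = 0.00 kcal/mol.
ΔE = 2.80 − 0.00 = 2.80 kcal/mol; chair II is more stable.

2.80 kcal/mol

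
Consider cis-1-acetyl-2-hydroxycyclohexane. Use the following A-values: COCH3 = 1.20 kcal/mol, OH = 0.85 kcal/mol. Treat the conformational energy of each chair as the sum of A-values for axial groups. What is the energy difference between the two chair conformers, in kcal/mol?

0.35 kcal/mol

C1 and C2 have opposite parity, so for the cis isomer the two substituents are one axial and one equatorial in each chair.
Chair I (acetyl axial, hydroxyl equatorial): E = 1.20 kcal/mol.
Chair II (acetyl equatorial, hydroxyl axial): E = 0.85 kcal/mol.
ΔE = 1.20 − 0.85 = 0.35 kcal/mol; chair II is more stable.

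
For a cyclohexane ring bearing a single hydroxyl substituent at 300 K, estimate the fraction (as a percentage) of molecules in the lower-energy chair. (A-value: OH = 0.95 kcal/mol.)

83.1%

One chair has the hydroxyl group axial (E = 0.95 kcal/mol) and the other has it equatorial (E = 0).
ΔG = 0.95 kcal/mol between the two chairs.
K = exp(ΔG/RT) with R = 1.987×10⁻³ kcal mol⁻¹ K⁻¹ and T = 300 K gives K ≈ 4.92.
Fraction in the lower-energy chair = K/(K+1) = 83.1%.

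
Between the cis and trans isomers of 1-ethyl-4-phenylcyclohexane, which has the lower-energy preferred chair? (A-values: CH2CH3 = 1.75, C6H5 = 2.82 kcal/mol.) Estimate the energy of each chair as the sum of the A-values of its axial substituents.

At 1,4 positions (parity opposite): cis → (a,e or e,a); trans → (e,e or a,a).
Best chair for cis: E = 1.75 kcal/mol; best chair for trans: E = 0.00 kcal/mol.
The trans isomer is lower by 1.75 kcal/mol.

trans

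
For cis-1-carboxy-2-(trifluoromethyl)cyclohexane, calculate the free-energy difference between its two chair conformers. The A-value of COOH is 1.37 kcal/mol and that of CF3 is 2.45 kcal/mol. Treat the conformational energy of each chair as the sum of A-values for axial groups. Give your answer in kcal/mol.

1.08 kcal/mol

C1 and C2 have opposite parity, so for the cis isomer the two substituents are one axial and one equatorial in each chair.
Chair I (carboxyl axial, trifluoromethyl equatorial): E = 1.37 kcal/mol.
Chair II (carboxyl equatorial, trifluoromethyl axial): E = 2.45 kcal/mol.
ΔE = 2.45 − 1.37 = 1.08 kcal/mol; chair I is more stable.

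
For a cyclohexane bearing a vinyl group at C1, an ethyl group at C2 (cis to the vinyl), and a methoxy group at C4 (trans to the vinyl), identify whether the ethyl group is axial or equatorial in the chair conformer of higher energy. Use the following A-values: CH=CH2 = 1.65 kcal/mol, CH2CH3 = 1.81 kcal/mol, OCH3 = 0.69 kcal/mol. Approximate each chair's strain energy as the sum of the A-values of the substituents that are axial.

equatorial

Chair I (vinyl axial, ethyl equatorial, methoxy axial): E = 2.34 kcal/mol.
Chair II (vinyl equatorial, ethyl axial, methoxy equatorial): E = 1.81 kcal/mol.
Chair I is the less stable (higher-energy) conformer, and in that chair the ethyl group is equatorial.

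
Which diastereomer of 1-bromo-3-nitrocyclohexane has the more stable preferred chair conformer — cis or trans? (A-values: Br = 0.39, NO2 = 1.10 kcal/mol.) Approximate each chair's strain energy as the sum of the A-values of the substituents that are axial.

cis

At 1,3 positions (parity same): cis → (e,e or a,a); trans → (a,e or e,a).
Best chair for cis: E = 0.00 kcal/mol; best chair for trans: E = 0.39 kcal/mol.
The cis isomer is lower by 0.39 kcal/mol.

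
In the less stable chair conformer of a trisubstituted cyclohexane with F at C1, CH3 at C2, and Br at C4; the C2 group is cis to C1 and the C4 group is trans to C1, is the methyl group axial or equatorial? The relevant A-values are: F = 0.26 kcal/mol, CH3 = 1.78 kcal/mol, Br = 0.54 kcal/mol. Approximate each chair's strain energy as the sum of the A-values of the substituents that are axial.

Chair I (fluoro axial, methyl equatorial, bromo axial): E = 0.80 kcal/mol.
Chair II (fluoro equatorial, methyl axial, bromo equatorial): E = 1.78 kcal/mol.
Chair II is the less stable (higher-energy) conformer, and in that chair the methyl group is axial.

axial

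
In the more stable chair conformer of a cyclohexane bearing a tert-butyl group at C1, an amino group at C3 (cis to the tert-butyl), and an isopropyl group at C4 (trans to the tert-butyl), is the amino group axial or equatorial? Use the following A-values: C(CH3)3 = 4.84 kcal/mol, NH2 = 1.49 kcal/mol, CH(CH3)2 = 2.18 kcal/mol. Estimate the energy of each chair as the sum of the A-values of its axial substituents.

equatorial

Chair I (tert-butyl axial, amino axial, isopropyl axial): E = 8.51 kcal/mol.
Chair II (tert-butyl equatorial, amino equatorial, isopropyl equatorial): E = 0.00 kcal/mol.
Chair II is the more stable (lower-energy) conformer, and in that chair the amino group is equatorial.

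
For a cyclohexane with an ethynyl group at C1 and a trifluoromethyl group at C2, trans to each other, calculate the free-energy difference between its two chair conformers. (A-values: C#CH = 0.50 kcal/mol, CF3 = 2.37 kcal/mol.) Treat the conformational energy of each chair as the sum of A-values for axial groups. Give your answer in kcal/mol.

2.87 kcal/mol

C1 and C2 have opposite parity, so for the trans isomer the two substituents are e,e in one chair and a,a in the other.
Chair I (ethynyl axial, trifluoromethyl axial): E = 2.87 kcal/mol.
Chair II (ethynyl equatorial, trifluoromethyl equatorial): E = 0.00 kcal/mol.
ΔE = 2.87 − 0.00 = 2.87 kcal/mol; chair II is more stable.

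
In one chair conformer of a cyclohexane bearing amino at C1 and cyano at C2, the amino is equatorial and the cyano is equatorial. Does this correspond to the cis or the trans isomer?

C1 and C2 have opposite parity, so their axial bonds point in opposite directions.
With opposite-parity carbons, two substituents on the same face are one axial and one equatorial; opposite faces give both axial or both equatorial.
Here the groups are equatorial/equatorial → opposite face → trans.

trans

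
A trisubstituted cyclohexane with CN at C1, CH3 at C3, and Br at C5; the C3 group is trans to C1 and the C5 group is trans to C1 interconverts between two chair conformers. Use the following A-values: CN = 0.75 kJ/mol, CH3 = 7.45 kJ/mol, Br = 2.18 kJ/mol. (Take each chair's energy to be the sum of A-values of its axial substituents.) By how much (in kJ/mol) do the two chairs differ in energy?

Chair I (cyano axial, methyl equatorial, bromo equatorial): E = 0.75 kJ/mol.
Chair II (cyano equatorial, methyl axial, bromo axial): E = 9.63 kJ/mol.
ΔE = 9.63 − 0.75 = 8.88 kJ/mol; chair I is more stable.

8.88 kJ/mol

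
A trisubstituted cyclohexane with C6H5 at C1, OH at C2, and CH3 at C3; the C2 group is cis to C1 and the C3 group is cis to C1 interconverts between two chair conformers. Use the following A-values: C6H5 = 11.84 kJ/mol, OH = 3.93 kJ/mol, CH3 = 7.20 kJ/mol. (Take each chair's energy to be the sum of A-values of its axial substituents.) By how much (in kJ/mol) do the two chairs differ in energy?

Chair I (phenyl axial, hydroxyl equatorial, methyl axial): E = 19.04 kJ/mol.
Chair II (phenyl equatorial, hydroxyl axial, methyl equatorial): E = 3.93 kJ/mol.
ΔE = 19.04 − 3.93 = 15.11 kJ/mol; chair II is more stable.

15.11 kJ/mol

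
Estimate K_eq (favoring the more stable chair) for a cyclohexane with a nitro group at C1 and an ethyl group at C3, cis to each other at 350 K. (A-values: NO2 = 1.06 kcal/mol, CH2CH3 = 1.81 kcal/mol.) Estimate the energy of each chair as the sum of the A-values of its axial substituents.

C1 and C3 have the same parity, so for the cis isomer the two substituents are e,e in one chair and a,a in the other.
Chair I (nitro axial, ethyl axial): E = 2.87 kcal/mol; chair II (nitro equatorial, ethyl equatorial): E = 0.00 kcal/mol.
ΔG = 2.87 kcal/mol between the two chairs.
K = exp(ΔG/RT) with R = 1.987×10⁻³ kcal mol⁻¹ K⁻¹ and T = 350 K gives K ≈ 62.

K ≈ 62.0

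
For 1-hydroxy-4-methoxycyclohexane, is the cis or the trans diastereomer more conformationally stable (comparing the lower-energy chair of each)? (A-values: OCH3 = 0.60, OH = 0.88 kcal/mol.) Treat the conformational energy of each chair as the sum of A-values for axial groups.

At 1,4 positions (parity opposite): cis → (a,e or e,a); trans → (e,e or a,a).
Best chair for cis: E = 0.60 kcal/mol; best chair for trans: E = 0.00 kcal/mol.
The trans isomer is lower by 0.60 kcal/mol.

trans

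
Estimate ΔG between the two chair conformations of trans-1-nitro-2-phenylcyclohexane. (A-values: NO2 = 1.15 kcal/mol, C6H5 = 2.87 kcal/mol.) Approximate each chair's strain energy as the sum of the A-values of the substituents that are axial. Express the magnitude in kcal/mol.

C1 and C2 have opposite parity, so for the trans isomer the two substituents are e,e in one chair and a,a in the other.
Chair I (nitro axial, phenyl axial): E = 4.02 kcal/mol.
Chair II (nitro equatorial, phenyl equatorial): E = 0.00 kcal/mol.
ΔE = 4.02 − 0.00 = 4.02 kcal/mol; chair II is more stable.

4.02 kcal/mol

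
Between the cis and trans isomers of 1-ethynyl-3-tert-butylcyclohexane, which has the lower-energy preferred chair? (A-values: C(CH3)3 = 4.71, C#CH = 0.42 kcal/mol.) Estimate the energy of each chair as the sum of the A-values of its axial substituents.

At 1,3 positions (parity same): cis → (e,e or a,a); trans → (a,e or e,a).
Best chair for cis: E = 0.00 kcal/mol; best chair for trans: E = 0.42 kcal/mol.
The cis isomer is lower by 0.42 kcal/mol.

cis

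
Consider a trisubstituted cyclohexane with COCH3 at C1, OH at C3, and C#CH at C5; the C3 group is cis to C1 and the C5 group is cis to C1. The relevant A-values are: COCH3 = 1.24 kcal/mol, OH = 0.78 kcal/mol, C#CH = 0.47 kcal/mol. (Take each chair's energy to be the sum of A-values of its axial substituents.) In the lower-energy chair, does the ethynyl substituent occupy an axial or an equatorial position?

Chair I (acetyl axial, hydroxyl axial, ethynyl axial): E = 2.49 kcal/mol.
Chair II (acetyl equatorial, hydroxyl equatorial, ethynyl equatorial): E = 0.00 kcal/mol.
Chair II is the more stable (lower-energy) conformer, and in that chair the ethynyl group is equatorial.

equatorial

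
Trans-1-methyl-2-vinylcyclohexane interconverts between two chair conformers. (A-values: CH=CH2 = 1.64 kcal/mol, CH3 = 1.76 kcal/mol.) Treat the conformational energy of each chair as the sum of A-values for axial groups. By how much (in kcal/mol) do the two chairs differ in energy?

C1 and C2 have opposite parity, so for the trans isomer the two substituents are e,e in one chair and a,a in the other.
Chair I (vinyl axial, methyl axial): E = 3.40 kcal/mol.
Chair II (vinyl equatorial, methyl equatorial): E = 0.00 kcal/mol.
ΔE = 3.40 − 0.00 = 3.40 kcal/mol; chair II is more stable.

3.40 kcal/mol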